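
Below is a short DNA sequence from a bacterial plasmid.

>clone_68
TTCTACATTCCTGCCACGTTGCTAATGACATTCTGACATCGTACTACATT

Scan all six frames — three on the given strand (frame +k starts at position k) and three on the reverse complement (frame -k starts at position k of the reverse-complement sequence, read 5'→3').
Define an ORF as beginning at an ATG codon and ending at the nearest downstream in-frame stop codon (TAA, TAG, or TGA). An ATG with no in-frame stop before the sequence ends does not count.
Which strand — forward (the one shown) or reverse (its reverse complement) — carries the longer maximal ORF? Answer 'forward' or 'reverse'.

reverse

Reverse complement (5'→3'): AATGTAGTACGATGTCAGAATGTCATTAGCAACGTGGCAGGAATGTAGAA
Frame +1: TTC TAC ATT CCT GCC ACG TTG CTA ATG ACA TTC TGA CAT CGT ACT ACA — ATG at 25, stop TGA at 34 → 12 nt.
Frame +2: TCT ACA TTC CTG CCA CGT TGC TAA TGA CAT TCT GAC ATC GTA CTA CAT — no ATG→stop ORF.
Frame +3: CTA CAT TCC TGC CAC GTT GCT AAT GAC ATT CTG ACA TCG TAC TAC ATT — no ATG→stop ORF.
Frame -1: AAT GTA GTA CGA TGT CAG AAT GTC ATT AGC AAC GTG GCA GGA ATG TAG — ATG at 43, stop TAG at 46 → 6 nt.
Frame -2: ATG TAG TAC GAT GTC AGA ATG TCA TTA GCA ACG TGG CAG GAA TGT AGA — ATG at 2, stop TAG at 5 → 6 nt.
Frame -3: TGT AGT ACG ATG TCA GAA TGT CAT TAG CAA CGT GGC AGG AAT GTA GAA — ATG at 12, stop TAG at 27 → 18 nt.
Forward-strand max 12 nt; reverse-strand max 18 nt. The reverse strand has the longer ORF.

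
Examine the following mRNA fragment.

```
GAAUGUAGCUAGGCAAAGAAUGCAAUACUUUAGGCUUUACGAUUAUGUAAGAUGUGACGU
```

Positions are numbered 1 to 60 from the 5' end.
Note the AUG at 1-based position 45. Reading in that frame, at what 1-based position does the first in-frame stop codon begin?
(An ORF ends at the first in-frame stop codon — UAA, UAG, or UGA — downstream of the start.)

48

Codons from position 45: AUG (45–47), UAA (48–50).
UAA is a stop codon; it begins at position 48.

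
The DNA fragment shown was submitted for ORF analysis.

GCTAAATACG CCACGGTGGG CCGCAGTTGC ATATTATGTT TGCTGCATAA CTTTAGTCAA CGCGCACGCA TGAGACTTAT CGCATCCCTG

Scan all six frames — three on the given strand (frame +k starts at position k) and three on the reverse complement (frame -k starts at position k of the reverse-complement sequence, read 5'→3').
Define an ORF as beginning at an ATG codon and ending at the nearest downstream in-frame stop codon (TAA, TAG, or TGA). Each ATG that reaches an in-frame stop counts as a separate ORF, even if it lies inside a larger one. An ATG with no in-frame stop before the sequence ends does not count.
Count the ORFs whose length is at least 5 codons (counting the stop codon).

Reverse complement (5'→3'): CAGGGATGCGATAAGTCTCATGCGTGCGCGTTGACTAAAGTTATGCAGCAAACATAATATGCAACTGCGGCCCACCGTGGCGTATTTAGC
Frame +1: GCT AAA TAC GCC ACG GTG GGC CGC AGT TGC ATA TTA TGT TTG CTG CAT AAC TTT AGT CAA CGC GCA CGC ATG AGA CTT ATC GCA TCC CTG — no ATG→stop ORF.
Frame +2: CTA AAT ACG CCA CGG TGG GCC GCA GTT GCA TAT TAT GTT TGC TGC ATA ACT TTA GTC AAC GCG CAC GCA TGA GAC TTA TCG CAT CCC — no ATG→stop ORF.
Frame +3: TAA ATA CGC CAC GGT GGG CCG CAG TTG CAT ATT ATG TTT GCT GCA TAA CTT TAG TCA ACG CGC ACG CAT GAG ACT TAT CGC ATC CCT — ATG at 36, stop TAA at 48 → 15 nt.
Frame -1: CAG GGA TGC GAT AAG TCT CAT GCG TGC GCG TTG ACT AAA GTT ATG CAG CAA ACA TAA TAT GCA ACT GCG GCC CAC CGT GGC GTA TTT AGC — ATG at 43, stop TAA at 55 → 15 nt.
Frame -2: AGG GAT GCG ATA AGT CTC ATG CGT GCG CGT TGA CTA AAG TTA TGC AGC AAA CAT AAT ATG CAA CTG CGG CCC ACC GTG GCG TAT TTA — ATG at 20, stop TGA at 32 → 15 nt.
Frame -3: GGG ATG CGA TAA GTC TCA TGC GTG CGC GTT GAC TAA AGT TAT GCA GCA AAC ATA ATA TGC AAC TGC GGC CCA CCG TGG CGT ATT TAG — ATG at 6, stop TAA at 12 → 9 nt.
ORFs ≥ 5 codons: frame +3 36–50 (5 codons), frame -1 43–57 (5 codons), frame -2 20–34 (5 codons). Count = 3.

3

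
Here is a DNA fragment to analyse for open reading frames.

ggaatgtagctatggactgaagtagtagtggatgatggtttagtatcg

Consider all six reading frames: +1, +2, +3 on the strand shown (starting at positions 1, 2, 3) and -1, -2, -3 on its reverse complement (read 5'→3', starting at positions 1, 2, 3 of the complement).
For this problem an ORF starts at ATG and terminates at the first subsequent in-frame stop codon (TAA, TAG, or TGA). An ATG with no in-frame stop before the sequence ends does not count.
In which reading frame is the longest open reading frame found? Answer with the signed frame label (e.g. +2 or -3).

+2

Reverse complement (5'→3'): CGATACTAAACCATCATCCACTACTACTTCAGTCCATAGCTACATTCC
Frame +1: GGA ATG TAG CTA TGG ACT GAA GTA GTA GTG GAT GAT GGT TTA GTA TCG — ATG at 4, stop TAG at 7 → 6 nt.
Frame +2: GAA TGT AGC TAT GGA CTG AAG TAG TAG TGG ATG ATG GTT TAG TAT — ATG at 32, stop TAG at 41 → 12 nt; ATG at 35, stop TAG at 41 → 9 nt.
Frame +3: AAT GTA GCT ATG GAC TGA AGT AGT AGT GGA TGA TGG TTT AGT ATC — ATG at 12, stop TGA at 18 → 9 nt.
Frame -1: CGA TAC TAA ACC ATC ATC CAC TAC TAC TTC AGT CCA TAG CTA CAT TCC — no ATG→stop ORF.
Frame -2: GAT ACT AAA CCA TCA TCC ACT ACT ACT TCA GTC CAT AGC TAC ATT — no ATG→stop ORF.
Frame -3: ATA CTA AAC CAT CAT CCA CTA CTA CTT CAG TCC ATA GCT ACA TTC — no ATG→stop ORF.
Longest ORF is 12 nt in frame +2 (positions 32–43).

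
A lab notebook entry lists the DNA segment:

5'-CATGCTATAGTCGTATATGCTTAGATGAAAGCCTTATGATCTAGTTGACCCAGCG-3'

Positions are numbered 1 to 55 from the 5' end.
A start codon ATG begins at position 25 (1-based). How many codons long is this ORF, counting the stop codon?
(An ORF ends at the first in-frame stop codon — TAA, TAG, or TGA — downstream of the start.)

5

Codons from position 25: ATG (25–27), AAA (28–30), GCC (31–33), TTA (34–36), TGA (37–39).
TGA is the first in-frame stop; that's 5 codons including the stop.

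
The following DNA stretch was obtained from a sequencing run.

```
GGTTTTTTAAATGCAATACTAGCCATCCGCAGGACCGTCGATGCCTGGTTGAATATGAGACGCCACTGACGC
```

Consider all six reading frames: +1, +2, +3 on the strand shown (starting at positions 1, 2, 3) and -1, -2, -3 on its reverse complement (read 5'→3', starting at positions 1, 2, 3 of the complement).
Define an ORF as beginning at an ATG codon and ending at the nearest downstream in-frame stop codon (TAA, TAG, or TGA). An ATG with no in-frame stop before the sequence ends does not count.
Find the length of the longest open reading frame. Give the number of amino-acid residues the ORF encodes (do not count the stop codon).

4

Reverse complement (5'→3'): GCGTCAGTGGCGTCTCATATTCAACCAGGCATCGACGGTCCTGCGGATGGCTAGTATTGCATTTAAAAAACC
Frame +1: GGT TTT TTA AAT GCA ATA CTA GCC ATC CGC AGG ACC GTC GAT GCC TGG TTG AAT ATG AGA CGC CAC TGA CGC — ATG at 55, stop TGA at 67 → 15 nt.
Frame +2: GTT TTT TAA ATG CAA TAC TAG CCA TCC GCA GGA CCG TCG ATG CCT GGT TGA ATA TGA GAC GCC ACT GAC — ATG at 11, stop TAG at 20 → 12 nt; ATG at 41, stop TGA at 50 → 12 nt.
Frame +3: TTT TTT AAA TGC AAT ACT AGC CAT CCG CAG GAC CGT CGA TGC CTG GTT GAA TAT GAG ACG CCA CTG ACG — no ATG→stop ORF.
Frame -1: GCG TCA GTG GCG TCT CAT ATT CAA CCA GGC ATC GAC GGT CCT GCG GAT GGC TAG TAT TGC ATT TAA AAA ACC — no ATG→stop ORF.
Frame -2: CGT CAG TGG CGT CTC ATA TTC AAC CAG GCA TCG ACG GTC CTG CGG ATG GCT AGT ATT GCA TTT AAA AAA — no ATG→stop ORF.
Frame -3: GTC AGT GGC GTC TCA TAT TCA ACC AGG CAT CGA CGG TCC TGC GGA TGG CTA GTA TTG CAT TTA AAA AAC — no ATG→stop ORF.
Longest: frame +1, positions 55–69, 15 nt = 5 codons = 4 aa. → 4 amino acids.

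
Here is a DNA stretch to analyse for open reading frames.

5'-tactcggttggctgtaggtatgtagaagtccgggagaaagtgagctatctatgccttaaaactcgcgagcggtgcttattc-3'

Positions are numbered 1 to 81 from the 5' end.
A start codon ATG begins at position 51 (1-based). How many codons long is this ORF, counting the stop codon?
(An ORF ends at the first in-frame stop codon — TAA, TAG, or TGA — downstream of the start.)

3

Codons from position 51: ATG (51–53), CCT (54–56), TAA (57–59).
TAA is the first in-frame stop; that's 3 codons including the stop.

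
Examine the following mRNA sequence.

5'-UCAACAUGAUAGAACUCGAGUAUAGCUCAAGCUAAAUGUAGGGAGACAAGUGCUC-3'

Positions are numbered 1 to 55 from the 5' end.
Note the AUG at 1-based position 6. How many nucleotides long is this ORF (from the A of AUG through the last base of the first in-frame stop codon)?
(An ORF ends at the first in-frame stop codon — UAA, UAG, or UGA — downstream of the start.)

Codons from position 6: AUG (6–8), AUA (9–11), GAA (12–14), CUC (15–17), GAG (18–20), UAU (21–23), AGC (24–26), UCA (27–29), AGC (30–32), UAA (33–35).
UAA is the first in-frame stop; ORF spans 6–35, 30 nucleotides.

30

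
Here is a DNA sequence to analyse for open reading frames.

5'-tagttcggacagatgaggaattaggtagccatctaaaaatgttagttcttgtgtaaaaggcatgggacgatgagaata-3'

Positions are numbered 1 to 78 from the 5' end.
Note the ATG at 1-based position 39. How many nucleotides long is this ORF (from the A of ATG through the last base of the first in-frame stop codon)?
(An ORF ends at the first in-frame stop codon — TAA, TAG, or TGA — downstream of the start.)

Codons from position 39: ATG (39–41), TTA (42–44), GTT (45–47), CTT (48–50), GTG (51–53), TAA (54–56).
TAA is the first in-frame stop; ORF spans 39–56, 18 nucleotides.

18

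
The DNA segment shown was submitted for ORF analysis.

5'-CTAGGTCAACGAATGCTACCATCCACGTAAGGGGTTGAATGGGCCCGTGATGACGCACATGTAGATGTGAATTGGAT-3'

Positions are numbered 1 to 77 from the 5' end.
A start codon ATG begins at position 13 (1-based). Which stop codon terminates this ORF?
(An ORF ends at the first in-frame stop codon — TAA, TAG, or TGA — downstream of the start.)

TAA

Codons from position 13: ATG (13–15), CTA (16–18), CCA (19–21), TCC (22–24), ACG (25–27), TAA (28–30).
The first in-frame stop codon is TAA.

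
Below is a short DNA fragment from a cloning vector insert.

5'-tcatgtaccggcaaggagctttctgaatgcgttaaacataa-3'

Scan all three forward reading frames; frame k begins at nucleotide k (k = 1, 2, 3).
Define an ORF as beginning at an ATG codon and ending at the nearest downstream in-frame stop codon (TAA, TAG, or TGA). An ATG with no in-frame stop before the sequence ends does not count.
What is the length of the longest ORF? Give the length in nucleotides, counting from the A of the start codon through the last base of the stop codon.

24

Frame 1: TCA TGT ACC GGC AAG GAG CTT TCT GAA TGC GTT AAA CAT — no ATG→stop ORF.
Frame 2: CAT GTA CCG GCA AGG AGC TTT CTG AAT GCG TTA AAC ATA — no ATG→stop ORF.
Frame 3: ATG TAC CGG CAA GGA GCT TTC TGA ATG CGT TAA ACA TAA — ATG at 3, stop TGA at 24 → 24 nt; ATG at 27, stop TAA at 33 → 9 nt.
Longest: frame 3, positions 3–26, 24 nt = 8 codons = 7 aa. → 24 nucleotides.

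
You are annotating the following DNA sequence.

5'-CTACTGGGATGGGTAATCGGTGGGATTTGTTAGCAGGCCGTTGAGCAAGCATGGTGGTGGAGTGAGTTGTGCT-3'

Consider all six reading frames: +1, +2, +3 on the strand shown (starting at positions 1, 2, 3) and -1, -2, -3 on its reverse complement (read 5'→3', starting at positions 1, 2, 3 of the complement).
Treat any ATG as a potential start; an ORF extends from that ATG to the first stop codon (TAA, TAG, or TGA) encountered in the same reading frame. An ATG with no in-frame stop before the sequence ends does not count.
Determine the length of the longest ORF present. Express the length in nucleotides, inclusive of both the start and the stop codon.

36

Reverse complement (5'→3'): AGCACAACTCACTCCACCACCATGCTTGCTCAACGGCCTGCTAACAAATCCCACCGATTACCCATCCCAGTAG
Frame +1: CTA CTG GGA TGG GTA ATC GGT GGG ATT TGT TAG CAG GCC GTT GAG CAA GCA TGG TGG TGG AGT GAG TTG TGC — no ATG→stop ORF.
Frame +2: TAC TGG GAT GGG TAA TCG GTG GGA TTT GTT AGC AGG CCG TTG AGC AAG CAT GGT GGT GGA GTG AGT TGT GCT — no ATG→stop ORF.
Frame +3: ACT GGG ATG GGT AAT CGG TGG GAT TTG TTA GCA GGC CGT TGA GCA AGC ATG GTG GTG GAG TGA GTT GTG — ATG at 9, stop TGA at 42 → 36 nt; ATG at 51, stop TGA at 63 → 15 nt.
Frame -1: AGC ACA ACT CAC TCC ACC ACC ATG CTT GCT CAA CGG CCT GCT AAC AAA TCC CAC CGA TTA CCC ATC CCA GTA — no ATG→stop ORF.
Frame -2: GCA CAA CTC ACT CCA CCA CCA TGC TTG CTC AAC GGC CTG CTA ACA AAT CCC ACC GAT TAC CCA TCC CAG TAG — no ATG→stop ORF.
Frame -3: CAC AAC TCA CTC CAC CAC CAT GCT TGC TCA ACG GCC TGC TAA CAA ATC CCA CCG ATT ACC CAT CCC AGT — no ATG→stop ORF.
Longest: frame +3, positions 9–44, 36 nt = 12 codons = 11 aa. → 36 nucleotides.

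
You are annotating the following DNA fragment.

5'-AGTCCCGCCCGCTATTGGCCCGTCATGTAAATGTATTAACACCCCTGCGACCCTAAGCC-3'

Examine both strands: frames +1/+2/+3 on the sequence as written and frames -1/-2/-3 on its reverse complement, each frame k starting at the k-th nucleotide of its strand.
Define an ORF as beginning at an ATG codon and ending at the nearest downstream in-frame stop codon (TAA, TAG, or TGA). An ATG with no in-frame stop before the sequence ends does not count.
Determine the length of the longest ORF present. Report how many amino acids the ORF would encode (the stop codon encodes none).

4

Reverse complement (5'→3'): GGCTTAGGGTCGCAGGGGTGTTAATACATTTACATGACGGGCCAATAGCGGGCGGGACT
Frame +1: AGT CCC GCC CGC TAT TGG CCC GTC ATG TAA ATG TAT TAA CAC CCC TGC GAC CCT AAG — ATG at 25, stop TAA at 28 → 6 nt; ATG at 31, stop TAA at 37 → 9 nt.
Frame +2: GTC CCG CCC GCT ATT GGC CCG TCA TGT AAA TGT ATT AAC ACC CCT GCG ACC CTA AGC — no ATG→stop ORF.
Frame +3: TCC CGC CCG CTA TTG GCC CGT CAT GTA AAT GTA TTA ACA CCC CTG CGA CCC TAA GCC — no ATG→stop ORF.
Frame -1: GGC TTA GGG TCG CAG GGG TGT TAA TAC ATT TAC ATG ACG GGC CAA TAG CGG GCG GGA — ATG at 34, stop TAG at 46 → 15 nt.
Frame -2: GCT TAG GGT CGC AGG GGT GTT AAT ACA TTT ACA TGA CGG GCC AAT AGC GGG CGG GAC — no ATG→stop ORF.
Frame -3: CTT AGG GTC GCA GGG GTG TTA ATA CAT TTA CAT GAC GGG CCA ATA GCG GGC GGG ACT — no ATG→stop ORF.
Longest: frame -1, positions 34–48, 15 nt = 5 codons = 4 aa. → 4 amino acids.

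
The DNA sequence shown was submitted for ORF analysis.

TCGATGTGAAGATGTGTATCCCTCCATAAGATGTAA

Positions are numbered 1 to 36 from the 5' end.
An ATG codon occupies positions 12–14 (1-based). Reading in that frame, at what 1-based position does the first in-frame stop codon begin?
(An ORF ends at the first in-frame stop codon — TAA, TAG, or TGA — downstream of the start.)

Codons from position 12: ATG (12–14), TGT (15–17), ATC (18–20), CCT (21–23), CCA (24–26), TAA (27–29).
TAA is a stop codon; it begins at position 27.

27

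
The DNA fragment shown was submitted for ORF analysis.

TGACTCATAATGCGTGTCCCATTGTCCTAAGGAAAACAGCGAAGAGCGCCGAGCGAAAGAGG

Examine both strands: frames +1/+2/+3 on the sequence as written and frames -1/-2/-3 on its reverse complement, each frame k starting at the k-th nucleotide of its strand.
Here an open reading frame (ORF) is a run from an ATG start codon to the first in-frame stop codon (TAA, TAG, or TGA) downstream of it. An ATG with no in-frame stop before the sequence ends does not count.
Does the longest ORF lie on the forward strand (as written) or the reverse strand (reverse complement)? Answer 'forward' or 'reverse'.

forward

Reverse complement (5'→3'): CCTCTTTCGCTCGGCGCTCTTCGCTGTTTTCCTTAGGACAATGGGACACGCATTATGAGTCA
Frame +1: TGA CTC ATA ATG CGT GTC CCA TTG TCC TAA GGA AAA CAG CGA AGA GCG CCG AGC GAA AGA — ATG at 10, stop TAA at 28 → 21 nt.
Frame +2: GAC TCA TAA TGC GTG TCC CAT TGT CCT AAG GAA AAC AGC GAA GAG CGC CGA GCG AAA GAG — no ATG→stop ORF.
Frame +3: ACT CAT AAT GCG TGT CCC ATT GTC CTA AGG AAA ACA GCG AAG AGC GCC GAG CGA AAG AGG — no ATG→stop ORF.
Frame -1: CCT CTT TCG CTC GGC GCT CTT CGC TGT TTT CCT TAG GAC AAT GGG ACA CGC ATT ATG AGT — no ATG→stop ORF.
Frame -2: CTC TTT CGC TCG GCG CTC TTC GCT GTT TTC CTT AGG ACA ATG GGA CAC GCA TTA TGA GTC — ATG at 41, stop TGA at 56 → 18 nt.
Frame -3: TCT TTC GCT CGG CGC TCT TCG CTG TTT TCC TTA GGA CAA TGG GAC ACG CAT TAT GAG TCA — no ATG→stop ORF.
Forward-strand max 21 nt; reverse-strand max 18 nt. The forward strand has the longer ORF.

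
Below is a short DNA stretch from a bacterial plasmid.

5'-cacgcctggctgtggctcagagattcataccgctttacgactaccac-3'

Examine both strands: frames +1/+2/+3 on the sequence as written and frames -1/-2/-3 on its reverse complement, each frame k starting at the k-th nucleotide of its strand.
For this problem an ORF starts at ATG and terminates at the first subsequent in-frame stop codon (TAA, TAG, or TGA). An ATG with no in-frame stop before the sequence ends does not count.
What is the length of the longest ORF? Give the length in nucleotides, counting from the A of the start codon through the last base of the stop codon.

Reverse complement (5'→3'): GTGGTAGTCGTAAAGCGGTATGAATCTCTGAGCCACAGCCAGGCGTG
Frame +1: CAC GCC TGG CTG TGG CTC AGA GAT TCA TAC CGC TTT ACG ACT ACC — no ATG→stop ORF.
Frame +2: ACG CCT GGC TGT GGC TCA GAG ATT CAT ACC GCT TTA CGA CTA CCA — no ATG→stop ORF.
Frame +3: CGC CTG GCT GTG GCT CAG AGA TTC ATA CCG CTT TAC GAC TAC CAC — no ATG→stop ORF.
Frame -1: GTG GTA GTC GTA AAG CGG TAT GAA TCT CTG AGC CAC AGC CAG GCG — no ATG→stop ORF.
Frame -2: TGG TAG TCG TAA AGC GGT ATG AAT CTC TGA GCC ACA GCC AGG CGT — ATG at 20, stop TGA at 29 → 12 nt.
Frame -3: GGT AGT CGT AAA GCG GTA TGA ATC TCT GAG CCA CAG CCA GGC GTG — no ATG→stop ORF.
Longest: frame -2, positions 20–31, 12 nt = 4 codons = 3 aa. → 12 nucleotides.

12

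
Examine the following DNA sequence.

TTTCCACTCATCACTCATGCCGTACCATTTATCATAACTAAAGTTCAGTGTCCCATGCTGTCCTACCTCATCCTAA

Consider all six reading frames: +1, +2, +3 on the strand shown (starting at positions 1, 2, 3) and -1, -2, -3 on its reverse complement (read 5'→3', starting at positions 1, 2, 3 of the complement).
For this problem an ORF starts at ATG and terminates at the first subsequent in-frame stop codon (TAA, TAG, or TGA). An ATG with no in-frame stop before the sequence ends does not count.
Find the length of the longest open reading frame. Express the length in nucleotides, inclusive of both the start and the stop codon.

Reverse complement (5'→3'): TTAGGATGAGGTAGGACAGCATGGGACACTGAACTTTAGTTATGATAAATGGTACGGCATGAGTGATGAGTGGAAA
Frame +1: TTT CCA CTC ATC ACT CAT GCC GTA CCA TTT ATC ATA ACT AAA GTT CAG TGT CCC ATG CTG TCC TAC CTC ATC CTA — no ATG→stop ORF.
Frame +2: TTC CAC TCA TCA CTC ATG CCG TAC CAT TTA TCA TAA CTA AAG TTC AGT GTC CCA TGC TGT CCT ACC TCA TCC TAA — ATG at 17, stop TAA at 35 → 21 nt.
Frame +3: TCC ACT CAT CAC TCA TGC CGT ACC ATT TAT CAT AAC TAA AGT TCA GTG TCC CAT GCT GTC CTA CCT CAT CCT — no ATG→stop ORF.
Frame -1: TTA GGA TGA GGT AGG ACA GCA TGG GAC ACT GAA CTT TAG TTA TGA TAA ATG GTA CGG CAT GAG TGA TGA GTG GAA — ATG at 49, stop TGA at 64 → 18 nt.
Frame -2: TAG GAT GAG GTA GGA CAG CAT GGG ACA CTG AAC TTT AGT TAT GAT AAA TGG TAC GGC ATG AGT GAT GAG TGG AAA — no ATG→stop ORF.
Frame -3: AGG ATG AGG TAG GAC AGC ATG GGA CAC TGA ACT TTA GTT ATG ATA AAT GGT ACG GCA TGA GTG ATG AGT GGA — ATG at 6, stop TAG at 12 → 9 nt; ATG at 21, stop TGA at 30 → 12 nt; ATG at 42, stop TGA at 60 → 21 nt.
Longest: frame +2, positions 17–37, 21 nt = 7 codons = 6 aa. → 21 nucleotides.

21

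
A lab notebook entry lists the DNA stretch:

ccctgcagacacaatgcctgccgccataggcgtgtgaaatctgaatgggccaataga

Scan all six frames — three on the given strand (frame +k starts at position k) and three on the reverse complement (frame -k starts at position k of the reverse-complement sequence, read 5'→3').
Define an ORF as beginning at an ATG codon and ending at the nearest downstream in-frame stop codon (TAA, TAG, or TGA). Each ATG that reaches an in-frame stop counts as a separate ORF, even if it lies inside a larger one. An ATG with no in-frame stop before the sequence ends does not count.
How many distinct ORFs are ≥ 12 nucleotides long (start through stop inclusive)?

Reverse complement (5'→3'): TCTATTGGCCCATTCAGATTTCACACGCCTATGGCGGCAGGCATTGTGTCTGCAGGG
Frame +1: CCC TGC AGA CAC AAT GCC TGC CGC CAT AGG CGT GTG AAA TCT GAA TGG GCC AAT AGA — no ATG→stop ORF.
Frame +2: CCT GCA GAC ACA ATG CCT GCC GCC ATA GGC GTG TGA AAT CTG AAT GGG CCA ATA — ATG at 14, stop TGA at 35 → 24 nt.
Frame +3: CTG CAG ACA CAA TGC CTG CCG CCA TAG GCG TGT GAA ATC TGA ATG GGC CAA TAG — ATG at 45, stop TAG at 54 → 12 nt.
Frame -1: TCT ATT GGC CCA TTC AGA TTT CAC ACG CCT ATG GCG GCA GGC ATT GTG TCT GCA GGG — no ATG→stop ORF.
Frame -2: CTA TTG GCC CAT TCA GAT TTC ACA CGC CTA TGG CGG CAG GCA TTG TGT CTG CAG — no ATG→stop ORF.
Frame -3: TAT TGG CCC ATT CAG ATT TCA CAC GCC TAT GGC GGC AGG CAT TGT GTC TGC AGG — no ATG→stop ORF.
ORFs ≥ 12 nucleotides: frame +2 14–37 (24 nucleotides), frame +3 45–56 (12 nucleotides). Count = 2.

2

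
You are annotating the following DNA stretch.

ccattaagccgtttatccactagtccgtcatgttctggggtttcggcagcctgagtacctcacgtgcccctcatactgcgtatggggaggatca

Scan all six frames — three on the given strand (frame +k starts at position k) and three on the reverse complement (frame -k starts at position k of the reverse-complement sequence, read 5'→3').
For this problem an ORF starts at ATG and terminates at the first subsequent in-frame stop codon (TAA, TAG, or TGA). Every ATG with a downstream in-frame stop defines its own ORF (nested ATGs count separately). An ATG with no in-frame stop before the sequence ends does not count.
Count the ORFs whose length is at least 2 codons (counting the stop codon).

Reverse complement (5'→3'): TGATCCTCCCCATACGCAGTATGAGGGGCACGTGAGGTACTCAGGCTGCCGAAACCCCAGAACATGACGGACTAGTGGATAAACGGCTTAATGG
Frame +1: CCA TTA AGC CGT TTA TCC ACT AGT CCG TCA TGT TCT GGG GTT TCG GCA GCC TGA GTA CCT CAC GTG CCC CTC ATA CTG CGT ATG GGG AGG ATC — no ATG→stop ORF.
Frame +2: CAT TAA GCC GTT TAT CCA CTA GTC CGT CAT GTT CTG GGG TTT CGG CAG CCT GAG TAC CTC ACG TGC CCC TCA TAC TGC GTA TGG GGA GGA TCA — no ATG→stop ORF.
Frame +3: ATT AAG CCG TTT ATC CAC TAG TCC GTC ATG TTC TGG GGT TTC GGC AGC CTG AGT ACC TCA CGT GCC CCT CAT ACT GCG TAT GGG GAG GAT — no ATG→stop ORF.
Frame -1: TGA TCC TCC CCA TAC GCA GTA TGA GGG GCA CGT GAG GTA CTC AGG CTG CCG AAA CCC CAG AAC ATG ACG GAC TAG TGG ATA AAC GGC TTA ATG — ATG at 64, stop TAG at 73 → 12 nt.
Frame -2: GAT CCT CCC CAT ACG CAG TAT GAG GGG CAC GTG AGG TAC TCA GGC TGC CGA AAC CCC AGA ACA TGA CGG ACT AGT GGA TAA ACG GCT TAA TGG — no ATG→stop ORF.
Frame -3: ATC CTC CCC ATA CGC AGT ATG AGG GGC ACG TGA GGT ACT CAG GCT GCC GAA ACC CCA GAA CAT GAC GGA CTA GTG GAT AAA CGG CTT AAT — ATG at 21, stop TGA at 33 → 15 nt.
ORFs ≥ 2 codons: frame -1 64–75 (4 codons), frame -3 21–35 (5 codons). Count = 2.

2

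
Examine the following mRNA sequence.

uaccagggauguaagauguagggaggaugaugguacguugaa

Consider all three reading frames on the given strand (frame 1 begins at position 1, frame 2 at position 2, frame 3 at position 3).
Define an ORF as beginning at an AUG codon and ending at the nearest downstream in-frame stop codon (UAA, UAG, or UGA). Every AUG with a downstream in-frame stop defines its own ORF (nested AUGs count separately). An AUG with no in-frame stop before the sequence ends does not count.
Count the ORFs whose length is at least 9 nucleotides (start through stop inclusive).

2

Frame 1: UAC CAG GGA UGU AAG AUG UAG GGA GGA UGA UGG UAC GUU GAA — AUG at 16, stop UAG at 19 → 6 nt.
Frame 2: ACC AGG GAU GUA AGA UGU AGG GAG GAU GAU GGU ACG UUG — no AUG→stop ORF.
Frame 3: CCA GGG AUG UAA GAU GUA GGG AGG AUG AUG GUA CGU UGA — AUG at 9, stop UAA at 12 → 6 nt; AUG at 27, stop UGA at 39 → 15 nt; AUG at 30, stop UGA at 39 → 12 nt.
ORFs ≥ 9 nucleotides: frame 3 27–41 (15 nucleotides), frame 3 30–41 (12 nucleotides). Count = 2.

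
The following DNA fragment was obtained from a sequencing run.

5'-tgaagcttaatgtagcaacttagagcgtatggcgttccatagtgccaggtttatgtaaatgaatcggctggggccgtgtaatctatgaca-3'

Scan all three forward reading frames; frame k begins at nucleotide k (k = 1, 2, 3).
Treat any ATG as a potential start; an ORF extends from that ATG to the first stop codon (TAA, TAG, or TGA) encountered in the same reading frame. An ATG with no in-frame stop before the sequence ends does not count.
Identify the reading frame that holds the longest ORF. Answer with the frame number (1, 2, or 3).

2

Frame 1: TGA AGC TTA ATG TAG CAA CTT AGA GCG TAT GGC GTT CCA TAG TGC CAG GTT TAT GTA AAT GAA TCG GCT GGG GCC GTG TAA TCT ATG ACA — ATG at 10, stop TAG at 13 → 6 nt.
Frame 2: GAA GCT TAA TGT AGC AAC TTA GAG CGT ATG GCG TTC CAT AGT GCC AGG TTT ATG TAA ATG AAT CGG CTG GGG CCG TGT AAT CTA TGA — ATG at 29, stop TAA at 56 → 30 nt; ATG at 53, stop TAA at 56 → 6 nt; ATG at 59, stop TGA at 86 → 30 nt.
Frame 3: AAG CTT AAT GTA GCA ACT TAG AGC GTA TGG CGT TCC ATA GTG CCA GGT TTA TGT AAA TGA ATC GGC TGG GGC CGT GTA ATC TAT GAC — no ATG→stop ORF.
Longest ORF is 30 nt in frame 2 (positions 29–58).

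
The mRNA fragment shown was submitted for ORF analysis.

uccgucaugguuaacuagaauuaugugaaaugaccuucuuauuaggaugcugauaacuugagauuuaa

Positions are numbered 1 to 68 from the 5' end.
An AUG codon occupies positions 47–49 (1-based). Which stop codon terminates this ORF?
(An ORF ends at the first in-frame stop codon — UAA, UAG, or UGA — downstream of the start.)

Codons from position 47: AUG (47–49), CUG (50–52), AUA (53–55), ACU (56–58), UGA (59–61).
The first in-frame stop codon is UGA.

UGA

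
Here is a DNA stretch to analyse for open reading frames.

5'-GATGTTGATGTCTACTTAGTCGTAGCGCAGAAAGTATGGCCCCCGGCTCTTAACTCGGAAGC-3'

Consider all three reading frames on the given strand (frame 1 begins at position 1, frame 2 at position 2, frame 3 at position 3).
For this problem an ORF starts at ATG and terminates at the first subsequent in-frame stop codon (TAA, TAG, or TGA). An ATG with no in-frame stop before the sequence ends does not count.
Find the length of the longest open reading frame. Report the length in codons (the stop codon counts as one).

6

Frame 1: GAT GTT GAT GTC TAC TTA GTC GTA GCG CAG AAA GTA TGG CCC CCG GCT CTT AAC TCG GAA — no ATG→stop ORF.
Frame 2: ATG TTG ATG TCT ACT TAG TCG TAG CGC AGA AAG TAT GGC CCC CGG CTC TTA ACT CGG AAG — ATG at 2, stop TAG at 17 → 18 nt; ATG at 8, stop TAG at 17 → 12 nt.
Frame 3: TGT TGA TGT CTA CTT AGT CGT AGC GCA GAA AGT ATG GCC CCC GGC TCT TAA CTC GGA AGC — ATG at 36, stop TAA at 51 → 18 nt.
Longest: frame 2, positions 2–19, 18 nt = 6 codons = 5 aa. → 6 codons.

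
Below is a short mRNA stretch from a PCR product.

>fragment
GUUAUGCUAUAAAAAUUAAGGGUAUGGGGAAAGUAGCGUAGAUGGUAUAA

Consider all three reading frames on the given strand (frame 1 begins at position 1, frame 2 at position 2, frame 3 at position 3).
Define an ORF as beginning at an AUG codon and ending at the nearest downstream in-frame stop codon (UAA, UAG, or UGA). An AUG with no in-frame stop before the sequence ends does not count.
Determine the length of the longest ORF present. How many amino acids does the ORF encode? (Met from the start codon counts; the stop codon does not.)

Frame 1: GUU AUG CUA UAA AAA UUA AGG GUA UGG GGA AAG UAG CGU AGA UGG UAU — AUG at 4, stop UAA at 10 → 9 nt.
Frame 2: UUA UGC UAU AAA AAU UAA GGG UAU GGG GAA AGU AGC GUA GAU GGU AUA — no AUG→stop ORF.
Frame 3: UAU GCU AUA AAA AUU AAG GGU AUG GGG AAA GUA GCG UAG AUG GUA UAA — AUG at 24, stop UAG at 39 → 18 nt; AUG at 42, stop UAA at 48 → 9 nt.
Longest: frame 3, positions 24–41, 18 nt = 6 codons = 5 aa. → 5 amino acids.

5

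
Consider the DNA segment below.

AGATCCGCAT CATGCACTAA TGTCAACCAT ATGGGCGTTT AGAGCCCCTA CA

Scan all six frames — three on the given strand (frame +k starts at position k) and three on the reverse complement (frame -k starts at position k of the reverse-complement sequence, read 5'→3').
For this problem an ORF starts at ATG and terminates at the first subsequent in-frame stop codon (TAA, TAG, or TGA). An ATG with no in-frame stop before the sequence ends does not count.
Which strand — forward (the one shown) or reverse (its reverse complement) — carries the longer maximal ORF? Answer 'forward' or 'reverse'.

Reverse complement (5'→3'): TGTAGGGGCTCTAAACGCCCATATGGTTGACATTAGTGCATGATGCGGATCT
Frame +1: AGA TCC GCA TCA TGC ACT AAT GTC AAC CAT ATG GGC GTT TAG AGC CCC TAC — ATG at 31, stop TAG at 40 → 12 nt.
Frame +2: GAT CCG CAT CAT GCA CTA ATG TCA ACC ATA TGG GCG TTT AGA GCC CCT ACA — no ATG→stop ORF.
Frame +3: ATC CGC ATC ATG CAC TAA TGT CAA CCA TAT GGG CGT TTA GAG CCC CTA — ATG at 12, stop TAA at 18 → 9 nt.
Frame -1: TGT AGG GGC TCT AAA CGC CCA TAT GGT TGA CAT TAG TGC ATG ATG CGG ATC — no ATG→stop ORF.
Frame -2: GTA GGG GCT CTA AAC GCC CAT ATG GTT GAC ATT AGT GCA TGA TGC GGA TCT — ATG at 23, stop TGA at 41 → 21 nt.
Frame -3: TAG GGG CTC TAA ACG CCC ATA TGG TTG ACA TTA GTG CAT GAT GCG GAT — no ATG→stop ORF.
Forward-strand max 12 nt; reverse-strand max 21 nt. The reverse strand has the longer ORF.

reverse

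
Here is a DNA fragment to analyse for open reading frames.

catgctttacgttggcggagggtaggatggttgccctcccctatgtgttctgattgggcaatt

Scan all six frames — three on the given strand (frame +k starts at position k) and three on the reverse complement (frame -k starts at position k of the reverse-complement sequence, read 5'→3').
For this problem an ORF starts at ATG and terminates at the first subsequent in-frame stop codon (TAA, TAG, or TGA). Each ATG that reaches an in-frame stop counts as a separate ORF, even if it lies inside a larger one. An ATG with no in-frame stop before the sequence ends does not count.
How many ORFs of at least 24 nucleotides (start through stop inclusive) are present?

Reverse complement (5'→3'): AATTGCCCAATCAGAACACATAGGGGAGGGCAACCATCCTACCCTCCGCCAACGTAAAGCATG
Frame +1: CAT GCT TTA CGT TGG CGG AGG GTA GGA TGG TTG CCC TCC CCT ATG TGT TCT GAT TGG GCA ATT — no ATG→stop ORF.
Frame +2: ATG CTT TAC GTT GGC GGA GGG TAG GAT GGT TGC CCT CCC CTA TGT GTT CTG ATT GGG CAA — ATG at 2, stop TAG at 23 → 24 nt.
Frame +3: TGC TTT ACG TTG GCG GAG GGT AGG ATG GTT GCC CTC CCC TAT GTG TTC TGA TTG GGC AAT — ATG at 27, stop TGA at 51 → 27 nt.
Frame -1: AAT TGC CCA ATC AGA ACA CAT AGG GGA GGG CAA CCA TCC TAC CCT CCG CCA ACG TAA AGC ATG — no ATG→stop ORF.
Frame -2: ATT GCC CAA TCA GAA CAC ATA GGG GAG GGC AAC CAT CCT ACC CTC CGC CAA CGT AAA GCA — no ATG→stop ORF.
Frame -3: TTG CCC AAT CAG AAC ACA TAG GGG AGG GCA ACC ATC CTA CCC TCC GCC AAC GTA AAG CAT — no ATG→stop ORF.
ORFs ≥ 24 nucleotides: frame +2 2–25 (24 nucleotides), frame +3 27–53 (27 nucleotides). Count = 2.

2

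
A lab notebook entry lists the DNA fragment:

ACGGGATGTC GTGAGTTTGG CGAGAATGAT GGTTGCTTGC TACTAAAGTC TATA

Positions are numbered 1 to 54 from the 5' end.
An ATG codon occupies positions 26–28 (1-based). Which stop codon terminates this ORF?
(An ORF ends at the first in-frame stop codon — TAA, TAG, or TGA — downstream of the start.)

Codons from position 26: ATG (26–28), ATG (29–31), GTT (32–34), GCT (35–37), TGC (38–40), TAC (41–43), TAA (44–46).
The first in-frame stop codon is TAA.

TAA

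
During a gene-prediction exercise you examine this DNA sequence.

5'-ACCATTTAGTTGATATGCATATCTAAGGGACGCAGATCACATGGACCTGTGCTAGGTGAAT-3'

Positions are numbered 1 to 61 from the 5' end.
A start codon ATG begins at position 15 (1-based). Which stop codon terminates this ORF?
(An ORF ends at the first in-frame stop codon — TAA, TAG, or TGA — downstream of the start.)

TAA

Codons from position 15: ATG (15–17), CAT (18–20), ATC (21–23), TAA (24–26).
The first in-frame stop codon is TAA.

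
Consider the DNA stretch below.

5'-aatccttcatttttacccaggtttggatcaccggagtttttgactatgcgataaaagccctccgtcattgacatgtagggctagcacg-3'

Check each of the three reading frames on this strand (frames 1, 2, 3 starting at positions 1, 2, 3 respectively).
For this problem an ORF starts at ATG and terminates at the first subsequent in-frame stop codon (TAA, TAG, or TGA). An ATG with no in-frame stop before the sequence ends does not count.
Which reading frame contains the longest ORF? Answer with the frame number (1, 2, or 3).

1

Frame 1: AAT CCT TCA TTT TTA CCC AGG TTT GGA TCA CCG GAG TTT TTG ACT ATG CGA TAA AAG CCC TCC GTC ATT GAC ATG TAG GGC TAG CAC — ATG at 46, stop TAA at 52 → 9 nt; ATG at 73, stop TAG at 76 → 6 nt.
Frame 2: ATC CTT CAT TTT TAC CCA GGT TTG GAT CAC CGG AGT TTT TGA CTA TGC GAT AAA AGC CCT CCG TCA TTG ACA TGT AGG GCT AGC ACG — no ATG→stop ORF.
Frame 3: TCC TTC ATT TTT ACC CAG GTT TGG ATC ACC GGA GTT TTT GAC TAT GCG ATA AAA GCC CTC CGT CAT TGA CAT GTA GGG CTA GCA — no ATG→stop ORF.
Longest ORF is 9 nt in frame 1 (positions 46–54).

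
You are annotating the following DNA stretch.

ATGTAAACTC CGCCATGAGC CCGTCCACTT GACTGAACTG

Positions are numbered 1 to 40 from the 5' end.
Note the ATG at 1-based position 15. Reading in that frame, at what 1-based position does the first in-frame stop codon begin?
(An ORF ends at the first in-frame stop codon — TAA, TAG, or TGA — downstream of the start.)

Codons from position 15: ATG (15–17), AGC (18–20), CCG (21–23), TCC (24–26), ACT (27–29), TGA (30–32).
TGA is a stop codon; it begins at position 30.

30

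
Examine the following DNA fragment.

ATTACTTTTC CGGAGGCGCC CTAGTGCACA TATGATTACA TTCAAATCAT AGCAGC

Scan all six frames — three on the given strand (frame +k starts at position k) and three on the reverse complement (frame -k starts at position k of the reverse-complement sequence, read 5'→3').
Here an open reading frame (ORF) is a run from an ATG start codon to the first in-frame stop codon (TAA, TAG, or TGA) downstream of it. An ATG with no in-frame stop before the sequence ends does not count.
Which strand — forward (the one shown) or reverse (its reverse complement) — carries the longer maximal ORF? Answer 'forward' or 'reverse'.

reverse

Reverse complement (5'→3'): GCTGCTATGATTTGAATGTAATCATATGTGCACTAGGGCGCCTCCGGAAAAGTAAT
Frame +1: ATT ACT TTT CCG GAG GCG CCC TAG TGC ACA TAT GAT TAC ATT CAA ATC ATA GCA — no ATG→stop ORF.
Frame +2: TTA CTT TTC CGG AGG CGC CCT AGT GCA CAT ATG ATT ACA TTC AAA TCA TAG CAG — ATG at 32, stop TAG at 50 → 21 nt.
Frame +3: TAC TTT TCC GGA GGC GCC CTA GTG CAC ATA TGA TTA CAT TCA AAT CAT AGC AGC — no ATG→stop ORF.
Frame -1: GCT GCT ATG ATT TGA ATG TAA TCA TAT GTG CAC TAG GGC GCC TCC GGA AAA GTA — ATG at 7, stop TGA at 13 → 9 nt; ATG at 16, stop TAA at 19 → 6 nt.
Frame -2: CTG CTA TGA TTT GAA TGT AAT CAT ATG TGC ACT AGG GCG CCT CCG GAA AAG TAA — ATG at 26, stop TAA at 53 → 30 nt.
Frame -3: TGC TAT GAT TTG AAT GTA ATC ATA TGT GCA CTA GGG CGC CTC CGG AAA AGT AAT — no ATG→stop ORF.
Forward-strand max 21 nt; reverse-strand max 30 nt. The reverse strand has the longer ORF.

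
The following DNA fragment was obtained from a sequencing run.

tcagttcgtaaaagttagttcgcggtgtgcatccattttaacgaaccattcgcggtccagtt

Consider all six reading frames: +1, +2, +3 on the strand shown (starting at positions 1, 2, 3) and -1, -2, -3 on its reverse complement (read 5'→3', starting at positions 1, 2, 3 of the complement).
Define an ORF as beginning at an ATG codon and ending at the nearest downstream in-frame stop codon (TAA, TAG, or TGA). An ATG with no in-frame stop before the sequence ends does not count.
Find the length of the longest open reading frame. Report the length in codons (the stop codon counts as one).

Reverse complement (5'→3'): AACTGGACCGCGAATGGTTCGTTAAAATGGATGCACACCGCGAACTAACTTTTACGAACTGA
Frame +1: TCA GTT CGT AAA AGT TAG TTC GCG GTG TGC ATC CAT TTT AAC GAA CCA TTC GCG GTC CAG — no ATG→stop ORF.
Frame +2: CAG TTC GTA AAA GTT AGT TCG CGG TGT GCA TCC ATT TTA ACG AAC CAT TCG CGG TCC AGT — no ATG→stop ORF.
Frame +3: AGT TCG TAA AAG TTA GTT CGC GGT GTG CAT CCA TTT TAA CGA ACC ATT CGC GGT CCA GTT — no ATG→stop ORF.
Frame -1: AAC TGG ACC GCG AAT GGT TCG TTA AAA TGG ATG CAC ACC GCG AAC TAA CTT TTA CGA ACT — ATG at 31, stop TAA at 46 → 18 nt.
Frame -2: ACT GGA CCG CGA ATG GTT CGT TAA AAT GGA TGC ACA CCG CGA ACT AAC TTT TAC GAA CTG — ATG at 14, stop TAA at 23 → 12 nt.
Frame -3: CTG GAC CGC GAA TGG TTC GTT AAA ATG GAT GCA CAC CGC GAA CTA ACT TTT ACG AAC TGA — ATG at 27, stop TGA at 60 → 36 nt.
Longest: frame -3, positions 27–62, 36 nt = 12 codons = 11 aa. → 12 codons.

12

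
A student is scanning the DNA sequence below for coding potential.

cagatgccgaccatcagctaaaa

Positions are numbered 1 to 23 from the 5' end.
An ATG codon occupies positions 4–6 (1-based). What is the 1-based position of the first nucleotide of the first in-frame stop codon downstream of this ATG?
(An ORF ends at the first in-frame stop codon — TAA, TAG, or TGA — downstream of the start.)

19

Codons from position 4: ATG (4–6), CCG (7–9), ACC (10–12), ATC (13–15), AGC (16–18), TAA (19–21).
TAA is a stop codon; it begins at position 19.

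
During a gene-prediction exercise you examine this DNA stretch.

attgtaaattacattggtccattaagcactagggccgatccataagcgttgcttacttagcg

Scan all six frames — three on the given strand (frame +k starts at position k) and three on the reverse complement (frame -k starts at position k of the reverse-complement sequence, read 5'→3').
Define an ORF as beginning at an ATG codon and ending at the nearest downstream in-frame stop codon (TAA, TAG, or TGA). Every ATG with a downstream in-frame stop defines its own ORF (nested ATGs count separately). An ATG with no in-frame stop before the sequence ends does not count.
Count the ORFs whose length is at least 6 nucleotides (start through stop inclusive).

2

Reverse complement (5'→3'): CGCTAAGTAAGCAACGCTTATGGATCGGCCCTAGTGCTTAATGGACCAATGTAATTTACAAT
Frame +1: ATT GTA AAT TAC ATT GGT CCA TTA AGC ACT AGG GCC GAT CCA TAA GCG TTG CTT ACT TAG — no ATG→stop ORF.
Frame +2: TTG TAA ATT ACA TTG GTC CAT TAA GCA CTA GGG CCG ATC CAT AAG CGT TGC TTA CTT AGC — no ATG→stop ORF.
Frame +3: TGT AAA TTA CAT TGG TCC ATT AAG CAC TAG GGC CGA TCC ATA AGC GTT GCT TAC TTA GCG — no ATG→stop ORF.
Frame -1: CGC TAA GTA AGC AAC GCT TAT GGA TCG GCC CTA GTG CTT AAT GGA CCA ATG TAA TTT ACA — ATG at 49, stop TAA at 52 → 6 nt.
Frame -2: GCT AAG TAA GCA ACG CTT ATG GAT CGG CCC TAG TGC TTA ATG GAC CAA TGT AAT TTA CAA — ATG at 20, stop TAG at 32 → 15 nt.
Frame -3: CTA AGT AAG CAA CGC TTA TGG ATC GGC CCT AGT GCT TAA TGG ACC AAT GTA ATT TAC AAT — no ATG→stop ORF.
ORFs ≥ 6 nucleotides: frame -1 49–54 (6 nucleotides), frame -2 20–34 (15 nucleotides). Count = 2.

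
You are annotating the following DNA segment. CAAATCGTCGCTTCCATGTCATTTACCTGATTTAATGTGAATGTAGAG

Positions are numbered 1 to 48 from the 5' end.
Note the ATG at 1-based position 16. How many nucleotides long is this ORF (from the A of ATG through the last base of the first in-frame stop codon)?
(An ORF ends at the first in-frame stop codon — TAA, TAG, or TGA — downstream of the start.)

Codons from position 16: ATG (16–18), TCA (19–21), TTT (22–24), ACC (25–27), TGA (28–30).
TGA is the first in-frame stop; ORF spans 16–30, 15 nucleotides.

15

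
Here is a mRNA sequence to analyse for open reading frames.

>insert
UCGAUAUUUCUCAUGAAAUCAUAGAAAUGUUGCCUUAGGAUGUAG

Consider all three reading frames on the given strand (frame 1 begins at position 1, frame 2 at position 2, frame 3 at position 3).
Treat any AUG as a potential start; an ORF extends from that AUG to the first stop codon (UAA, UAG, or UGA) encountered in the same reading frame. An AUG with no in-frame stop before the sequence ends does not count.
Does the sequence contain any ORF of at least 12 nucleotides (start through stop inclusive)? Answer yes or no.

yes

Frame 1: UCG AUA UUU CUC AUG AAA UCA UAG AAA UGU UGC CUU AGG AUG UAG — AUG at 13, stop UAG at 22 → 12 nt; AUG at 40, stop UAG at 43 → 6 nt.
Frame 2: CGA UAU UUC UCA UGA AAU CAU AGA AAU GUU GCC UUA GGA UGU — no AUG→stop ORF.
Frame 3: GAU AUU UCU CAU GAA AUC AUA GAA AUG UUG CCU UAG GAU GUA — AUG at 27, stop UAG at 36 → 12 nt.
Frame 1 has an ORF of 12 nucleotides (positions 13–24) ≥ 12, so yes.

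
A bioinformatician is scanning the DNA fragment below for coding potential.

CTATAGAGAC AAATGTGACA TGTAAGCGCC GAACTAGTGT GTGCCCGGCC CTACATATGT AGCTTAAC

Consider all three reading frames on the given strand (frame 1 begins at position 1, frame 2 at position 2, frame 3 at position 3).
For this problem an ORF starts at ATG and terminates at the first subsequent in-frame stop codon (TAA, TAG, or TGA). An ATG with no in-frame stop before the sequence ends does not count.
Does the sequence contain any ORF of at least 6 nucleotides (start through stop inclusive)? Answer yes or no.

yes

Frame 1: CTA TAG AGA CAA ATG TGA CAT GTA AGC GCC GAA CTA GTG TGT GCC CGG CCC TAC ATA TGT AGC TTA — ATG at 13, stop TGA at 16 → 6 nt.
Frame 2: TAT AGA GAC AAA TGT GAC ATG TAA GCG CCG AAC TAG TGT GTG CCC GGC CCT ACA TAT GTA GCT TAA — ATG at 20, stop TAA at 23 → 6 nt.
Frame 3: ATA GAG ACA AAT GTG ACA TGT AAG CGC CGA ACT AGT GTG TGC CCG GCC CTA CAT ATG TAG CTT AAC — ATG at 57, stop TAG at 60 → 6 nt.
Frame 1 has an ORF of 6 nucleotides (positions 13–18) ≥ 6, so yes.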